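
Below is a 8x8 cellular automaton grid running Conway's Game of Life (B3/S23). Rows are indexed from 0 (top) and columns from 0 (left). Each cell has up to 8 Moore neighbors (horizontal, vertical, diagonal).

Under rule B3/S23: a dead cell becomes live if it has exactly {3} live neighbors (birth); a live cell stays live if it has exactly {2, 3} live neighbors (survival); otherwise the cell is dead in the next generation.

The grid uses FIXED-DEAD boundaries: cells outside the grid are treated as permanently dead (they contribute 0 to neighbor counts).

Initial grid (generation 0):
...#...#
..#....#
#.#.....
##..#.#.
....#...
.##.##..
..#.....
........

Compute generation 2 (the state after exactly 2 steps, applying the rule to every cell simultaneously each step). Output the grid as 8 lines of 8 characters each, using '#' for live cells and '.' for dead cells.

Answer: ..#.....
.#.#....
#.......
#.......
#.......
#...##..
.#.##...
..#.....

Derivation:
Simulating step by step:
Generation 0 (given above): 16 live cells
Generation 1: 20 live cells
........
.###....
#.##....
##.#.#..
#.#.#...
.##.##..
.###....
........
Generation 2: 13 live cells
(generation 2 grid is the final answer)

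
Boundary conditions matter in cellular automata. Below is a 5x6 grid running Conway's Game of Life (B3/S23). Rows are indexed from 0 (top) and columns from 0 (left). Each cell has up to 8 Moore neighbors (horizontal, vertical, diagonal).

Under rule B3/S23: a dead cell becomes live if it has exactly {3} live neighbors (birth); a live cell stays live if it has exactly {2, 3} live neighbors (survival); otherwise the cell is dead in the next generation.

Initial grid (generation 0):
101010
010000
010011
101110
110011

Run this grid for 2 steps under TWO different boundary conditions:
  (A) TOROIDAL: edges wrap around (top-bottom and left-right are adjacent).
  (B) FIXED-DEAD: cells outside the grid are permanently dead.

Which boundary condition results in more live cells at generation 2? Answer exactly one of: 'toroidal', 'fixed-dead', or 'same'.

Under TOROIDAL boundary, generation 2:
010010
110000
110011
000000
001000
Population = 9

Under FIXED-DEAD boundary, generation 2:
110110
000101
000001
001000
101100
Population = 11

Comparison: toroidal=9, fixed-dead=11 -> fixed-dead

Answer: fixed-dead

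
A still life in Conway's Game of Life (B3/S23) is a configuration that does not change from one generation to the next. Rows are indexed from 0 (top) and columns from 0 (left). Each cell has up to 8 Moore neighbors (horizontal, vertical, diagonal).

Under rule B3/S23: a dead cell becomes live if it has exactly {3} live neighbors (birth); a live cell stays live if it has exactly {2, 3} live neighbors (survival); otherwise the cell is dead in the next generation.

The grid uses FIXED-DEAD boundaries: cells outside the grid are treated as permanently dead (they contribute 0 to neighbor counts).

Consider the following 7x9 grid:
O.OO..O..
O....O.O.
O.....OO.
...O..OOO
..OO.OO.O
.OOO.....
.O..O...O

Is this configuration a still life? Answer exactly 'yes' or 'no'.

Answer: no

Derivation:
Compute generation 1 and compare to generation 0 (given above):
Generation 1:
.O....O..
O....O.O.
.....O...
..OOO...O
.O...OO.O
.O...O.O.
.O.O.....
Cell (0,0) differs: gen0=1 vs gen1=0 -> NOT a still life.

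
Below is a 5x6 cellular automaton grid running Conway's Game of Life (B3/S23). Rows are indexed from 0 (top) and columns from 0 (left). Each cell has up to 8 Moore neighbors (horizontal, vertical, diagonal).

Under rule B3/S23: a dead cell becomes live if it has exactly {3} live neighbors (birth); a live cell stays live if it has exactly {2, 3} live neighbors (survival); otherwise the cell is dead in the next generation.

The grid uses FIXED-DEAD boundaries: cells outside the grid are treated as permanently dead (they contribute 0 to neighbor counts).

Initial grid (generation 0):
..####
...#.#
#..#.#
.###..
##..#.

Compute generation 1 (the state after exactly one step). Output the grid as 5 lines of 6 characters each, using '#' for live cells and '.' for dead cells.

Simulating step by step:
Generation 0 (given above): 15 live cells
Generation 1: 10 live cells
(generation 1 grid is the final answer)

Answer: ..##.#
.....#
.#.#..
...#..
##.#..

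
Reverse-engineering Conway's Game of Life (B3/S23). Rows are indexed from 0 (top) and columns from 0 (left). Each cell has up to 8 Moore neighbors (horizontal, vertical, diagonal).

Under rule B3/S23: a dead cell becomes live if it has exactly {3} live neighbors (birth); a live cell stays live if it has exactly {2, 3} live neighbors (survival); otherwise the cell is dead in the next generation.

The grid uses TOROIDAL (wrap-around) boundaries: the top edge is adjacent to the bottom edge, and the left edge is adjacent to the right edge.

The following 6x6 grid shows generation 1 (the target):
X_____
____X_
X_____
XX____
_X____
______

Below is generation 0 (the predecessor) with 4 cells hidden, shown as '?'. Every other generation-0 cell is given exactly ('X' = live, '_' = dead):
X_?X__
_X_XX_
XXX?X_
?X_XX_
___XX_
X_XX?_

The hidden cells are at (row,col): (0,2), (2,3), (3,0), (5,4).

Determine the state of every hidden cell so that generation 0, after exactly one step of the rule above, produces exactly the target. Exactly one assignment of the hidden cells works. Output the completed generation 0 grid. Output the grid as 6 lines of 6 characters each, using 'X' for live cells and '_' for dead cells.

Hidden generation-0 cells (in order): (0,2), (2,3), (3,0), (5,4).
A hidden cell only influences target cells in its own 3x3 neighborhood. Try each of the 2^4 = 16 assignments, step the completed generation 0 forward once under B3/S23, and compare with the target:
  (0,2)=_ (2,3)=_ (3,0)=_ (5,4)=_ -> step gives (0,5)='X' but target has '_' -> reject
  (0,2)=_ (2,3)=_ (3,0)=_ (5,4)=X -> step gives (5,1)='X' but target has '_' -> reject
  (0,2)=_ (2,3)=_ (3,0)=X (5,4)=_ -> step gives (0,5)='X' but target has '_' -> reject
  (0,2)=_ (2,3)=_ (3,0)=X (5,4)=X -> step gives (2,0)='_' but target has 'X' -> reject
  (0,2)=_ (2,3)=X (3,0)=_ (5,4)=_ -> step gives (0,5)='X' but target has '_' -> reject
  (0,2)=_ (2,3)=X (3,0)=_ (5,4)=X -> step gives (1,4)='_' but target has 'X' -> reject
  (0,2)=_ (2,3)=X (3,0)=X (5,4)=_ -> step gives (0,5)='X' but target has '_' -> reject
  (0,2)=_ (2,3)=X (3,0)=X (5,4)=X -> step gives (1,4)='_' but target has 'X' -> reject
  (0,2)=X (2,3)=_ (3,0)=_ (5,4)=_ -> step gives (0,5)='X' but target has '_' -> reject
  (0,2)=X (2,3)=_ (3,0)=_ (5,4)=X -> step reproduces the target at every cell -> ACCEPT
  (0,2)=X (2,3)=_ (3,0)=X (5,4)=_ -> step gives (0,5)='X' but target has '_' -> reject
  (0,2)=X (2,3)=_ (3,0)=X (5,4)=X -> step gives (2,0)='_' but target has 'X' -> reject
  (0,2)=X (2,3)=X (3,0)=_ (5,4)=_ -> step gives (0,5)='X' but target has '_' -> reject
  (0,2)=X (2,3)=X (3,0)=_ (5,4)=X -> step gives (1,4)='_' but target has 'X' -> reject
  (0,2)=X (2,3)=X (3,0)=X (5,4)=_ -> step gives (0,5)='X' but target has '_' -> reject
  (0,2)=X (2,3)=X (3,0)=X (5,4)=X -> step gives (1,4)='_' but target has 'X' -> reject
Unique solution: (0,2)=live, (2,3)=dead, (3,0)=dead, (5,4)=live.
Check: live-neighbor counts of every cell in the completed generation 0:
255654
456534
345644
335544
235654
144644
Applying B3/S23 to generation 0 with these counts gives:
X_____
____X_
X_____
XX____
_X____
______
which matches the target exactly.

Answer: X_XX__
_X_XX_
XXX_X_
_X_XX_
___XX_
X_XXX_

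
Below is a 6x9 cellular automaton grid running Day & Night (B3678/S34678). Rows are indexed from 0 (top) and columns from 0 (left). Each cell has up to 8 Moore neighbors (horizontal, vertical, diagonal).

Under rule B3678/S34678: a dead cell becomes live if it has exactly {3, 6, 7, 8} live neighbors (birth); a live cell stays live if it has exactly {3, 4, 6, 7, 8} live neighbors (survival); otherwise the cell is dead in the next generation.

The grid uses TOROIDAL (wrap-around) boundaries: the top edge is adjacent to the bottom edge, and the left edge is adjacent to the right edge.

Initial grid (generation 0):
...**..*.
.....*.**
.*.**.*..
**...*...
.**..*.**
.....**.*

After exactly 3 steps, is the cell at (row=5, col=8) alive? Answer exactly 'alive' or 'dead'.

Answer: alive

Derivation:
Simulating step by step:
Generation 0 (given above): 21 live cells
Generation 1: 27 live cells
....*..*.
..*..*.*.
..*.*.***
**.*.*.**
.*..**.**
*.**.**.*
Generation 2: 26 live cells
.**.*..*.
....**.*.
..*.*....
.*.*.****
**...**.*
**.*.**.*
Generation 3: 24 live cells
.**.*..*.
.**.***..
....*...*
.*...****
**....**.
*....**.*

Cell (5,8) at generation 3: 1 -> alive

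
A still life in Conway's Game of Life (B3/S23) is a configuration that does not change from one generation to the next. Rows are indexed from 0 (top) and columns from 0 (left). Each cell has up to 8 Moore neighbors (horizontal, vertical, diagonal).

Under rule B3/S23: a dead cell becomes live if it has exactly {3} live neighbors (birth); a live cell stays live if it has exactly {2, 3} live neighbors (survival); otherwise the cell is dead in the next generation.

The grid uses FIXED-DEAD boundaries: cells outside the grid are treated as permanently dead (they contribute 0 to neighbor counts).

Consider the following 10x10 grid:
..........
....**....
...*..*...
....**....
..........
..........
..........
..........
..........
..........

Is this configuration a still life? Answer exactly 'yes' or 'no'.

Answer: yes

Derivation:
Compute generation 1 and compare to generation 0 (given above):
Generation 1:
..........
....**....
...*..*...
....**....
..........
..........
..........
..........
..........
..........
The grids are IDENTICAL -> still life.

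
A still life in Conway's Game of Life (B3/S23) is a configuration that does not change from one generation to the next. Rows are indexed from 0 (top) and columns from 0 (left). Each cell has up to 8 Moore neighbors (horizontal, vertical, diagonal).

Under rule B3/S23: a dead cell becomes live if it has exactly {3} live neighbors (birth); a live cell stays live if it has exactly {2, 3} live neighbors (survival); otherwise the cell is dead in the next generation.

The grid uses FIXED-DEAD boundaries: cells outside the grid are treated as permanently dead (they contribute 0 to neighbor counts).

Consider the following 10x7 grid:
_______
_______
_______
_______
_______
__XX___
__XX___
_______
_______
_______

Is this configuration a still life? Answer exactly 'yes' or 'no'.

Answer: yes

Derivation:
Compute generation 1 and compare to generation 0 (given above):
Generation 1:
_______
_______
_______
_______
_______
__XX___
__XX___
_______
_______
_______
The grids are IDENTICAL -> still life.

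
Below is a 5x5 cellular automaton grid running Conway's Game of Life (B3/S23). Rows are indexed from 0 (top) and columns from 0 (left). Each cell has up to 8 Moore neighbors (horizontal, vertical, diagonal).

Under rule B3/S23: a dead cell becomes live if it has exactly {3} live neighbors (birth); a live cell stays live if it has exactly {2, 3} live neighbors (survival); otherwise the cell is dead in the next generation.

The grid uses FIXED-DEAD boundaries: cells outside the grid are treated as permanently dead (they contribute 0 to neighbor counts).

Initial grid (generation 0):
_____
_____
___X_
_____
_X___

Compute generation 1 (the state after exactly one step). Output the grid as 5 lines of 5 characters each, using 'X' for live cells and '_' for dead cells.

Simulating step by step:
Generation 0 (given above): 2 live cells
Generation 1: 0 live cells
(generation 1 grid is the final answer)

Answer: _____
_____
_____
_____
_____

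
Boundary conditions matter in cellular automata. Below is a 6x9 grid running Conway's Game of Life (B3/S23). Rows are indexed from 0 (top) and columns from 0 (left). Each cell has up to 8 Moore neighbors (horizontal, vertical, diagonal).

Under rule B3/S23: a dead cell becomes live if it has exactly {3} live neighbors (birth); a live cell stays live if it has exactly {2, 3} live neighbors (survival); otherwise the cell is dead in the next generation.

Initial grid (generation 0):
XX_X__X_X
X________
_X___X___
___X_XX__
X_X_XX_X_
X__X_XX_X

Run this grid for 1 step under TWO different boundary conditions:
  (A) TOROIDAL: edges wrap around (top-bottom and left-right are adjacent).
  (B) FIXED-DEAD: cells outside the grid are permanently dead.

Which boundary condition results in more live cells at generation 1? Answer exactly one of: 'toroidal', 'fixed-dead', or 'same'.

Under TOROIDAL boundary, generation 1:
_XX_XXX__
__X_____X
____XXX__
_XXX_____
XXX____X_
___X_____
Population = 18

Under FIXED-DEAD boundary, generation 1:
XX_______
X_X______
____XXX__
_XXX_____
_XX____X_
_X_X_XXX_
Population = 18

Comparison: toroidal=18, fixed-dead=18 -> same

Answer: same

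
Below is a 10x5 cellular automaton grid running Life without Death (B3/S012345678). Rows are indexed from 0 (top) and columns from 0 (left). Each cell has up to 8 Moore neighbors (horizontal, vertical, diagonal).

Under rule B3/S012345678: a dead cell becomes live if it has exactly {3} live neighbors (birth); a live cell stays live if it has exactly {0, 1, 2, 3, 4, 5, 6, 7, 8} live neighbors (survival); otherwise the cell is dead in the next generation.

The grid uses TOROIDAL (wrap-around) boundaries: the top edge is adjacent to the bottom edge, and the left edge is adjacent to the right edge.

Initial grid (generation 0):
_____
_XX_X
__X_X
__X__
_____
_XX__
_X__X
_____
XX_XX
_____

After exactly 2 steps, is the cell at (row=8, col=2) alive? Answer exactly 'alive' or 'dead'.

Answer: dead

Derivation:
Simulating step by step:
Generation 0 (given above): 14 live cells
Generation 1: 27 live cells
_____
XXX_X
X_X_X
__XX_
_XX__
XXX__
XXX_X
_XXX_
XX_XX
X___X
Generation 2: 34 live cells
___X_
XXX_X
X_X_X
X_XXX
XXX__
XXX_X
XXX_X
_XXX_
XX_XX
XX_XX

Cell (8,2) at generation 2: 0 -> dead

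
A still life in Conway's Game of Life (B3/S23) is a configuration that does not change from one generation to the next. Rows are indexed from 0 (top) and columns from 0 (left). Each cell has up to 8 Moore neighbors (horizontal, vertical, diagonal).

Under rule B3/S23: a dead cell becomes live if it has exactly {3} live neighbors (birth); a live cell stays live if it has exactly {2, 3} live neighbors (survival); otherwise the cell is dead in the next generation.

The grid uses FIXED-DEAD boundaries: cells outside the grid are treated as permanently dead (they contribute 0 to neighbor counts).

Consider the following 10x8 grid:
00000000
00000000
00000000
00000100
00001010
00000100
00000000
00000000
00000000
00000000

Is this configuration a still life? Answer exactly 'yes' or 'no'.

Compute generation 1 and compare to generation 0 (given above):
Generation 1:
00000000
00000000
00000000
00000100
00001010
00000100
00000000
00000000
00000000
00000000
The grids are IDENTICAL -> still life.

Answer: yes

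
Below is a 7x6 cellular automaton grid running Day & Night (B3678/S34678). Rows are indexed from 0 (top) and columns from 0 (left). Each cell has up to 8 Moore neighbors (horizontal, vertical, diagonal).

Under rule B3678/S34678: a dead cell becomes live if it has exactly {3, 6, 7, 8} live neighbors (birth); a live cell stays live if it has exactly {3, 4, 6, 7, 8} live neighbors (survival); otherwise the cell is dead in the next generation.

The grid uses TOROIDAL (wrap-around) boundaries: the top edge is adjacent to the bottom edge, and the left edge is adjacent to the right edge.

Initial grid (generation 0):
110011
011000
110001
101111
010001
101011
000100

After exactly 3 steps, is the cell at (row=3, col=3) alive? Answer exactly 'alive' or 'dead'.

Simulating step by step:
Generation 0 (given above): 21 live cells
Generation 1: 22 live cells
110100
101010
000001
101010
110011
110111
001101
Generation 2: 23 live cells
110100
100100
100011
100111
100001
110111
100111
Generation 3: 24 live cells
110100
101000
110001
010001
101011
111111
100111

Cell (3,3) at generation 3: 0 -> dead

Answer: dead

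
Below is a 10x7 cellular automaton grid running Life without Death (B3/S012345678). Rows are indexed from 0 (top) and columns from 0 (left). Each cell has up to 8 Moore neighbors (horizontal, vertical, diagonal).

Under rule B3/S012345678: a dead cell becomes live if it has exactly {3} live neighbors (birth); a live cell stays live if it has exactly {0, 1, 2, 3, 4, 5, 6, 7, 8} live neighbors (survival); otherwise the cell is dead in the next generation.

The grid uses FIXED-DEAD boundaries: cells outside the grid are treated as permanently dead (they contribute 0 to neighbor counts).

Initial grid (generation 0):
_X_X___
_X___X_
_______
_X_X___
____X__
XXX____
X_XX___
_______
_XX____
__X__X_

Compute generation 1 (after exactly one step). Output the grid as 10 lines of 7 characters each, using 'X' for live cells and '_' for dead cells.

Simulating step by step:
Generation 0 (given above): 17 live cells
Generation 1: 24 live cells
(generation 1 grid is the final answer)

Answer: _XXX___
_XX__X_
__X____
_X_X___
X__XX__
XXX____
X_XX___
___X___
_XX____
_XX__X_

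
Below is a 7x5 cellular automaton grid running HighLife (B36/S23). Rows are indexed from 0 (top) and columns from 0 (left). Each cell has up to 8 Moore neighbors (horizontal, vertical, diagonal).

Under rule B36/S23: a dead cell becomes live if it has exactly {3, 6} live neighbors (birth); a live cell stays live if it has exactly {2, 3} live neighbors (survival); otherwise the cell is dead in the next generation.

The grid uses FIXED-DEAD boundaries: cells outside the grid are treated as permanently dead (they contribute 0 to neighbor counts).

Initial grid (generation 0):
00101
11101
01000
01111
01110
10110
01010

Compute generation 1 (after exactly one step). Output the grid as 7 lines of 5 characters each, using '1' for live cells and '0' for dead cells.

Simulating step by step:
Generation 0 (given above): 19 live cells
Generation 1: 12 live cells
(generation 1 grid is the final answer)

Answer: 00100
10100
00101
10001
10000
10001
01010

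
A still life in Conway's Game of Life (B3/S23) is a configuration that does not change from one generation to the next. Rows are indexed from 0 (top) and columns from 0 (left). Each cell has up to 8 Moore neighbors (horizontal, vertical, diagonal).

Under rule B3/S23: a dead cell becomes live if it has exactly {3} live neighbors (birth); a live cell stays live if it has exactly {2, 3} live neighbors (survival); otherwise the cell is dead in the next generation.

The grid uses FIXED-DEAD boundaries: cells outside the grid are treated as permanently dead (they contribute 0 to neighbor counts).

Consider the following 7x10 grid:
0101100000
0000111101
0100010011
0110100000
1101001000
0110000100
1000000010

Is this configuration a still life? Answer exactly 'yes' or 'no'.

Compute generation 1 and compare to generation 0 (given above):
Generation 1:
0001101000
0011001101
0111000111
0001110000
1001000000
0010000100
0100000000
Cell (0,1) differs: gen0=1 vs gen1=0 -> NOT a still life.

Answer: no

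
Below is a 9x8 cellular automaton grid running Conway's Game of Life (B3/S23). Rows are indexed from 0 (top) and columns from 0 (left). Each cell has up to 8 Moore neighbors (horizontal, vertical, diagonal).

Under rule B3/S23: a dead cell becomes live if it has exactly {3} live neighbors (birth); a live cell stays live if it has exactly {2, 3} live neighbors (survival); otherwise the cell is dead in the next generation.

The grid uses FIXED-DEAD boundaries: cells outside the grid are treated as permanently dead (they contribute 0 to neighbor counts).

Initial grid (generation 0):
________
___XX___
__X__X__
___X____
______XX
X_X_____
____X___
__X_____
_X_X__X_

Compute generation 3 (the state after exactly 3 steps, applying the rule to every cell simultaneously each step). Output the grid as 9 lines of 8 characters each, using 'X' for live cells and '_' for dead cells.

Answer: ________
________
________
________
________
________
__X_____
___XX___
__XX____

Derivation:
Simulating step by step:
Generation 0 (given above): 14 live cells
Generation 1: 9 live cells
________
___XX___
__X_____
______X_
________
________
_X_X____
__XX____
__X_____
Generation 2: 7 live cells
________
___X____
___X____
________
________
________
___X____
_X_X____
__XX____
Generation 3: 5 live cells
(generation 3 grid is the final answer)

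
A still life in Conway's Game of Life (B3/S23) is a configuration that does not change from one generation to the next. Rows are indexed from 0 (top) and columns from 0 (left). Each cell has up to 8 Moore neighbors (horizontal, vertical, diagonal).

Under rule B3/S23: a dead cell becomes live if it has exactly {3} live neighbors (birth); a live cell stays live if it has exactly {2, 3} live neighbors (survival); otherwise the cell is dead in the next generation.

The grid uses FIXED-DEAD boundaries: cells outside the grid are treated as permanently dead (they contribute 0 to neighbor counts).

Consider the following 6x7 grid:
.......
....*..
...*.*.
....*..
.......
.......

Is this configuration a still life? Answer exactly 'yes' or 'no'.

Compute generation 1 and compare to generation 0 (given above):
Generation 1:
.......
....*..
...*.*.
....*..
.......
.......
The grids are IDENTICAL -> still life.

Answer: yes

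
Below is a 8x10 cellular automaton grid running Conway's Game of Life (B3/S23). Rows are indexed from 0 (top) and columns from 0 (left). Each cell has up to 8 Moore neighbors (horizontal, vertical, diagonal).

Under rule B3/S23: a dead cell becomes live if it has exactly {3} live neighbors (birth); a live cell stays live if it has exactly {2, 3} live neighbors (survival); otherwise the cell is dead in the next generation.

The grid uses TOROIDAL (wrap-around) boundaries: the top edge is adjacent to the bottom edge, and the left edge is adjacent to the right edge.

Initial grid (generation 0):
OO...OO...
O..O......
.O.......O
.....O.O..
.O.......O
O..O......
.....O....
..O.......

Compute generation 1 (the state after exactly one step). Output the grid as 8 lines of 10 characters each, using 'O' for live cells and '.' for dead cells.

Simulating step by step:
Generation 0 (given above): 16 live cells
Generation 1: 12 live cells
(generation 1 grid is the final answer)

Answer: OOO.......
..O......O
O.........
........O.
O.........
O.........
..........
.O...OO...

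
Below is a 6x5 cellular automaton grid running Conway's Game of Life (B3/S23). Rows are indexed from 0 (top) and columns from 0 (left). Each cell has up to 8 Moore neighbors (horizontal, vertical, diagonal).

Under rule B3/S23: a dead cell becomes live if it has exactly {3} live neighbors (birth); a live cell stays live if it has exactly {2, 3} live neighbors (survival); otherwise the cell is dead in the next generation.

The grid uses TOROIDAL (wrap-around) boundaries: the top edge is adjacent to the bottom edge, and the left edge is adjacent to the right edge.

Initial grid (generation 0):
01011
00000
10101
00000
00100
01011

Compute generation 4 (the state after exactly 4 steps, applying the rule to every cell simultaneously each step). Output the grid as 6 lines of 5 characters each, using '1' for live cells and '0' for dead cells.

Simulating step by step:
Generation 0 (given above): 10 live cells
Generation 1: 10 live cells
00011
01100
00000
01010
00110
01001
Generation 2: 13 live cells
01011
00110
01000
00010
11011
10001
Generation 3: 11 live cells
01000
11011
00010
01010
01110
00000
Generation 4: 15 live cells
(generation 4 grid is the final answer)

Answer: 01101
11011
01010
01011
01010
01000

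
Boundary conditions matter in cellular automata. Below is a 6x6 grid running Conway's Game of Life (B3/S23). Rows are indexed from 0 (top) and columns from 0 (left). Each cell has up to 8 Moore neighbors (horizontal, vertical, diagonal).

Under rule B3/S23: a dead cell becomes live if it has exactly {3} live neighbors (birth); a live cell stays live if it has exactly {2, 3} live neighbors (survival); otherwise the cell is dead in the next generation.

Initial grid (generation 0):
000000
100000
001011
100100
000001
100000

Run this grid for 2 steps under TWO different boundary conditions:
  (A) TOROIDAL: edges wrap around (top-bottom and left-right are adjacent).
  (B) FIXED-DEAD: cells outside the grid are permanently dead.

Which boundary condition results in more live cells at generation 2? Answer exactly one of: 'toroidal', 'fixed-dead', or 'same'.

Answer: toroidal

Derivation:
Under TOROIDAL boundary, generation 2:
000000
000001
011100
001100
100001
000000
Population = 8

Under FIXED-DEAD boundary, generation 2:
000000
000000
001110
001100
000000
000000
Population = 5

Comparison: toroidal=8, fixed-dead=5 -> toroidal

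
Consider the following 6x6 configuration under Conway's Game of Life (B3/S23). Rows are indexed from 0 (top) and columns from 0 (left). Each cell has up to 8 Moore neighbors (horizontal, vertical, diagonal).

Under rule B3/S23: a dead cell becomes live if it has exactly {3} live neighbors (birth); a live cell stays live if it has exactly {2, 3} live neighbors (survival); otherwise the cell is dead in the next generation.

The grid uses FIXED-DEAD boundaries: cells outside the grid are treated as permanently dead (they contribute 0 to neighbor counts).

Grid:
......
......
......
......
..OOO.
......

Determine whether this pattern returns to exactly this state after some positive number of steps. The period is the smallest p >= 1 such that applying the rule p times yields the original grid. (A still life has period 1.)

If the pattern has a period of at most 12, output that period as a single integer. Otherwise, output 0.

Simulating and comparing each generation to the original:
Gen 0 (original, given above): 3 live cells
Gen 1: 3 live cells, differs from original
Gen 2: 3 live cells, MATCHES original -> period = 2

Answer: 2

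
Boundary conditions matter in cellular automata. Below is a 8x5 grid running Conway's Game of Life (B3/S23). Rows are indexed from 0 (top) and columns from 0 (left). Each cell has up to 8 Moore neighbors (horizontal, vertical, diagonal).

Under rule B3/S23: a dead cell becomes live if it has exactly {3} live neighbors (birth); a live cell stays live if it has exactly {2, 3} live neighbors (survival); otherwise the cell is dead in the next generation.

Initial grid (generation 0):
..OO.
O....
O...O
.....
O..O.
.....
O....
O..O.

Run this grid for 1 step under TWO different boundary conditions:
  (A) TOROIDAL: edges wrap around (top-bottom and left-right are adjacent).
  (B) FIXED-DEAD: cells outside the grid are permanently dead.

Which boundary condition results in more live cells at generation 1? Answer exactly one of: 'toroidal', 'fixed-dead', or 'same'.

Under TOROIDAL boundary, generation 1:
.OOO.
OO.O.
O...O
O....
.....
....O
....O
.OOO.
Population = 14

Under FIXED-DEAD boundary, generation 1:
.....
.O.O.
.....
.....
.....
.....
.....
.....
Population = 2

Comparison: toroidal=14, fixed-dead=2 -> toroidal

Answer: toroidal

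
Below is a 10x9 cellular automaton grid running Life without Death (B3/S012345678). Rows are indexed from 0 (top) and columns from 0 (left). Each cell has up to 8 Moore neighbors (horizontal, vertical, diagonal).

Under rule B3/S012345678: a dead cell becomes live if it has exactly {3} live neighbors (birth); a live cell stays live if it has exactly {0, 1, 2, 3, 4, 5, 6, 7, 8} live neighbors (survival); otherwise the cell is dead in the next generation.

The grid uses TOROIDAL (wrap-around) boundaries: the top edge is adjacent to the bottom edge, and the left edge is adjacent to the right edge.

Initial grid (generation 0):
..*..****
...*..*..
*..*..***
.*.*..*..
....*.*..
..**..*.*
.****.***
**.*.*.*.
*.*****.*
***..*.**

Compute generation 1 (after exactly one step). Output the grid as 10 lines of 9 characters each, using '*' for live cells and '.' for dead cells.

Simulating step by step:
Generation 0 (given above): 46 live cells
Generation 1: 59 live cells
(generation 1 grid is the final answer)

Answer: ..*******
*.***.*..
*..******
*****.*.*
....*.*..
****..*.*
.****.***
**.*.*.*.
*.*****.*
***..*.**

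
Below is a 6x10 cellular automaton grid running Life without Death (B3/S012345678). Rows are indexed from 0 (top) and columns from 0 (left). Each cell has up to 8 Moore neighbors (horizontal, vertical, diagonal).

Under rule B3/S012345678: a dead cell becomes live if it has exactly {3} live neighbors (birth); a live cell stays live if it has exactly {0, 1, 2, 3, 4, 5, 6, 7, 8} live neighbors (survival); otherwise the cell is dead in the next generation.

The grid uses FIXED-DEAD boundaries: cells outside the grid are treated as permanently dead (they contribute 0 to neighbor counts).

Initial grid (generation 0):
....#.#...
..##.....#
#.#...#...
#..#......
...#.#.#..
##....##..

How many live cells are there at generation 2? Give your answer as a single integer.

Answer: 34

Derivation:
Simulating step by step:
Generation 0 (given above): 17 live cells
Generation 1: 28 live cells
...##.#...
.###.#...#
#.#...#...
#####.#...
######.#..
##....##..
Generation 2: 34 live cells
...####...
.###.##..#
#.#...#...
#####.##..
######.#..
##.#####..
Population at generation 2: 34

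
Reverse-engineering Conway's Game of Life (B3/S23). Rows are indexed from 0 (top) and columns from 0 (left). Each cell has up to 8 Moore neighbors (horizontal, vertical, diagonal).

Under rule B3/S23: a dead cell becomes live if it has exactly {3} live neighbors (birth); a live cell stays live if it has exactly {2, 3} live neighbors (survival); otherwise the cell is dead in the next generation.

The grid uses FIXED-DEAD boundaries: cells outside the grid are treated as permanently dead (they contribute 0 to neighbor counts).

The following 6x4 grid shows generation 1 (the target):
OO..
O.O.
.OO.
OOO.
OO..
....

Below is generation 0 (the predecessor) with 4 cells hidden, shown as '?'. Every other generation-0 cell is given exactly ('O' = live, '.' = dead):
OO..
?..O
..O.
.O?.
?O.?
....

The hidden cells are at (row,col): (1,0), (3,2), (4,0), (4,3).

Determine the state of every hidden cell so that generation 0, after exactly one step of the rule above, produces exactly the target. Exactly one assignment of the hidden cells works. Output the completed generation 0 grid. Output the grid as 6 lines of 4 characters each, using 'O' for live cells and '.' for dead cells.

Hidden generation-0 cells (in order): (1,0), (3,2), (4,0), (4,3).
A hidden cell only influences target cells in its own 3x3 neighborhood. Try each of the 2^4 = 16 assignments, step the completed generation 0 forward once under B3/S23, and compare with the target:
  (1,0)=. (3,2)=. (4,0)=. (4,3)=. -> step gives (0,0)='.' but target has 'O' -> reject
  (1,0)=. (3,2)=. (4,0)=. (4,3)=O -> step gives (0,0)='.' but target has 'O' -> reject
  (1,0)=. (3,2)=. (4,0)=O (4,3)=. -> step gives (0,0)='.' but target has 'O' -> reject
  (1,0)=. (3,2)=. (4,0)=O (4,3)=O -> step gives (0,0)='.' but target has 'O' -> reject
  (1,0)=. (3,2)=O (4,0)=. (4,3)=. -> step gives (0,0)='.' but target has 'O' -> reject
  (1,0)=. (3,2)=O (4,0)=. (4,3)=O -> step gives (0,0)='.' but target has 'O' -> reject
  (1,0)=. (3,2)=O (4,0)=O (4,3)=. -> step gives (0,0)='.' but target has 'O' -> reject
  (1,0)=. (3,2)=O (4,0)=O (4,3)=O -> step gives (0,0)='.' but target has 'O' -> reject
  (1,0)=O (3,2)=. (4,0)=. (4,3)=. -> step gives (3,0)='.' but target has 'O' -> reject
  (1,0)=O (3,2)=. (4,0)=. (4,3)=O -> step gives (3,0)='.' but target has 'O' -> reject
  (1,0)=O (3,2)=. (4,0)=O (4,3)=. -> step reproduces the target at every cell -> ACCEPT
  (1,0)=O (3,2)=. (4,0)=O (4,3)=O -> step gives (3,2)='.' but target has 'O' -> reject
  (1,0)=O (3,2)=O (4,0)=. (4,3)=. -> step gives (2,1)='.' but target has 'O' -> reject
  (1,0)=O (3,2)=O (4,0)=. (4,3)=O -> step gives (2,1)='.' but target has 'O' -> reject
  (1,0)=O (3,2)=O (4,0)=O (4,3)=. -> step gives (2,1)='.' but target has 'O' -> reject
  (1,0)=O (3,2)=O (4,0)=O (4,3)=O -> step gives (2,1)='.' but target has 'O' -> reject
Unique solution: (1,0)=live, (3,2)=dead, (4,0)=live, (4,3)=dead.
Check: live-neighbor counts of every cell in the completed generation 0:
2221
2431
2322
3331
2220
2210
Applying B3/S23 to generation 0 with these counts gives:
OO..
O.O.
.OO.
OOO.
OO..
....
which matches the target exactly.

Answer: OO..
O..O
..O.
.O..
OO..
....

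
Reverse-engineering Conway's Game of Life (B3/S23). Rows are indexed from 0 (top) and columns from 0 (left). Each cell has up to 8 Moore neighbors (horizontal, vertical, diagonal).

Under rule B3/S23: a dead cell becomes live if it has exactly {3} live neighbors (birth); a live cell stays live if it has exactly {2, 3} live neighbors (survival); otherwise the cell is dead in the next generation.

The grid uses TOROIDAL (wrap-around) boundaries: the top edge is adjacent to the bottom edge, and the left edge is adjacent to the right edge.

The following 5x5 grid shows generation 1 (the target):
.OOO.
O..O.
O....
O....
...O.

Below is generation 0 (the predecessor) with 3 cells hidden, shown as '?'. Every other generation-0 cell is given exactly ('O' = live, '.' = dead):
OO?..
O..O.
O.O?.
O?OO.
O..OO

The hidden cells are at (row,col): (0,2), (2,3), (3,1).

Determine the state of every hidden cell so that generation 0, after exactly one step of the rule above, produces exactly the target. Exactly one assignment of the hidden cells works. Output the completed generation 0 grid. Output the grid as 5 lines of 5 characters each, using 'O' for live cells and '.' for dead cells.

Answer: OO...
O..O.
O.OO.
O.OO.
O..OO

Derivation:
Hidden generation-0 cells (in order): (0,2), (2,3), (3,1).
A hidden cell only influences target cells in its own 3x3 neighborhood. Try each of the 2^3 = 8 assignments, step the completed generation 0 forward once under B3/S23, and compare with the target:
  (0,2)=. (2,3)=. (3,1)=. -> step gives (1,2)='O' but target has '.' -> reject
  (0,2)=. (2,3)=. (3,1)=O -> step gives (1,2)='O' but target has '.' -> reject
  (0,2)=. (2,3)=O (3,1)=. -> step reproduces the target at every cell -> ACCEPT
  (0,2)=. (2,3)=O (3,1)=O -> step gives (3,0)='.' but target has 'O' -> reject
  (0,2)=O (2,3)=. (3,1)=. -> step gives (0,1)='.' but target has 'O' -> reject
  (0,2)=O (2,3)=. (3,1)=O -> step gives (0,1)='.' but target has 'O' -> reject
  (0,2)=O (2,3)=O (3,1)=. -> step gives (0,1)='.' but target has 'O' -> reject
  (0,2)=O (2,3)=O (3,1)=O -> step gives (0,1)='.' but target has 'O' -> reject
Unique solution: (0,2)=dead, (2,3)=live, (3,1)=dead.
Check: live-neighbor counts of every cell in the completed generation 0:
43336
35425
25446
35457
45435
Applying B3/S23 to generation 0 with these counts gives:
.OOO.
O..O.
O....
O....
...O.
which matches the target exactly.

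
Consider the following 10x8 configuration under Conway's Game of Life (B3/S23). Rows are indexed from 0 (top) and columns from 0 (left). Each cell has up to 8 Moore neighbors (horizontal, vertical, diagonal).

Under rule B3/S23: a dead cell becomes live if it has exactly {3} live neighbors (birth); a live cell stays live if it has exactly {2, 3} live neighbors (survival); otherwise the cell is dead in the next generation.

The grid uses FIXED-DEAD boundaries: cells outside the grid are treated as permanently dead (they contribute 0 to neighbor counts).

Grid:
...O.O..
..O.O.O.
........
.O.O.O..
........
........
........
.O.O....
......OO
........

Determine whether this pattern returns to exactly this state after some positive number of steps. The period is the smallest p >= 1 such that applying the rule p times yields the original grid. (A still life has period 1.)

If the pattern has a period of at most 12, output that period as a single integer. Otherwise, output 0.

Answer: 0

Derivation:
Simulating and comparing each generation to the original:
Gen 0 (original, given above): 12 live cells
Gen 1: 10 live cells, differs from original
Gen 2: 7 live cells, differs from original
Gen 3: 8 live cells, differs from original
Gen 4: 6 live cells, differs from original
Gen 5: 5 live cells, differs from original
Gen 6: 5 live cells, differs from original
Gen 7: 3 live cells, differs from original
Gen 8: 2 live cells, differs from original
Gen 9: 0 live cells, differs from original
Gen 10: 0 live cells, differs from original
Gen 11: 0 live cells, differs from original
Gen 12: 0 live cells, differs from original
No period found within 12 steps.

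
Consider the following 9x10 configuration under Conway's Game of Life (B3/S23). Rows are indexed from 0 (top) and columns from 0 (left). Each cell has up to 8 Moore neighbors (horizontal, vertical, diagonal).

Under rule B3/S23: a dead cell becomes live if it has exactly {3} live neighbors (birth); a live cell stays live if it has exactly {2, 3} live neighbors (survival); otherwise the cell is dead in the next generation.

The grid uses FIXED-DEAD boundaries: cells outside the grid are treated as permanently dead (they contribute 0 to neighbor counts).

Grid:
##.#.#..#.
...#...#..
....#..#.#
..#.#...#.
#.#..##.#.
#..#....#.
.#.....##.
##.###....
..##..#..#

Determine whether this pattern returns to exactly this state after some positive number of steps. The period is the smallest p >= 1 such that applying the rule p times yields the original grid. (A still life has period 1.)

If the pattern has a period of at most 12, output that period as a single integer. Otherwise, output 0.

Answer: 0

Derivation:
Simulating and comparing each generation to the original:
Gen 0 (original, given above): 33 live cells
Gen 1: 39 live cells, differs from original
Gen 2: 27 live cells, differs from original
Gen 3: 27 live cells, differs from original
Gen 4: 27 live cells, differs from original
Gen 5: 24 live cells, differs from original
Gen 6: 22 live cells, differs from original
Gen 7: 19 live cells, differs from original
Gen 8: 25 live cells, differs from original
Gen 9: 10 live cells, differs from original
Gen 10: 4 live cells, differs from original
Gen 11: 3 live cells, differs from original
Gen 12: 4 live cells, differs from original
No period found within 12 steps.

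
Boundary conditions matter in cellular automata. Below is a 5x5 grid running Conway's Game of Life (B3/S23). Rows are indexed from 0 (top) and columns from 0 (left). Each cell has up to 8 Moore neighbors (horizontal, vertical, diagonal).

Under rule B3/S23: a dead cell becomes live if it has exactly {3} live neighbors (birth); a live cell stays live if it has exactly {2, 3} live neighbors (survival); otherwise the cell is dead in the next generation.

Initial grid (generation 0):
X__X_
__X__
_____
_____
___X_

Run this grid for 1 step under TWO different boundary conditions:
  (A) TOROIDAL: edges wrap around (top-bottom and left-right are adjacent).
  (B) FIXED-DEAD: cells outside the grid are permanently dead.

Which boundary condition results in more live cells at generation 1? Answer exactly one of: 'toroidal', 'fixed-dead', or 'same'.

Under TOROIDAL boundary, generation 1:
__XXX
_____
_____
_____
____X
Population = 4

Under FIXED-DEAD boundary, generation 1:
_____
_____
_____
_____
_____
Population = 0

Comparison: toroidal=4, fixed-dead=0 -> toroidal

Answer: toroidal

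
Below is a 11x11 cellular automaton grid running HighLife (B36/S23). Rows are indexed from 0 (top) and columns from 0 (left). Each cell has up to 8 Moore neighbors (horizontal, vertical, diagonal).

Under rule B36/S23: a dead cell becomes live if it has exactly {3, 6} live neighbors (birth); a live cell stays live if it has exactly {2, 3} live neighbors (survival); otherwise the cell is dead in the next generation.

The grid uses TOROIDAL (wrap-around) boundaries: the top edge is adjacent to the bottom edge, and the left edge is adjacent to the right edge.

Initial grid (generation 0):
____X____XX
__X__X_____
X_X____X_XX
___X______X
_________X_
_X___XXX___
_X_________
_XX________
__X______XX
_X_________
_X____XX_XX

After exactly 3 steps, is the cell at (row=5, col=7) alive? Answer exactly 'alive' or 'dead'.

Answer: alive

Derivation:
Simulating step by step:
Generation 0 (given above): 29 live cells
Generation 1: 34 live cells
X____XX_XXX
XX_X____X__
XXXX_____XX
X_______X__
______X____
______X____
XX____X____
XXX________
X_X________
_XX_____X__
________XXX
Generation 2: 28 live cells
_X_________
___XX__XXX_
___X____XX_
X_X______X_
_______X___
_____XXX___
X_X________
__X_______X
X__X_______
XXX_____X_X
_X_________
Generation 3: 27 live cells
__X_____X__
__XXX__X_X_
__XXX__X___
_________XX
_______XX__
______XX___
_X____X____
X_XX______X
___X_____X_
__X_______X
___________

Cell (5,7) at generation 3: 1 -> alive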